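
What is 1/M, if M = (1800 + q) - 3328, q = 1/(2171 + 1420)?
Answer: -3591/5487047 ≈ -0.00065445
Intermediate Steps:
q = 1/3591 ≈ 0.00027847
M = -5487047/3591 (M = (1800 + 1/3591) - 3328 = 6463801/3591 - 3328 = -5487047/3591 ≈ -1528.0)
1/M = 1/(-5487047/3591) = -3591/5487047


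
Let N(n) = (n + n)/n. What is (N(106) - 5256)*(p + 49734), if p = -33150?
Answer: -87132336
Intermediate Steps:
N(n) = 2 (N(n) = (2*n)/n = 2)
(N(106) - 5256)*(p + 49734) = (2 - 5256)*(-33150 + 49734) = -5254*16584 = -87132336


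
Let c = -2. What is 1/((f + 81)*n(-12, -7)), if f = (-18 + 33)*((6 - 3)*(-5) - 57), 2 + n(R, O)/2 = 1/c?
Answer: 1/4995 ≈ 0.00020020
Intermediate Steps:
n(R, O) = -5 (n(R, O) = -4 + 2/(-2) = -4 + 2*(-1/2) = -4 - 1 = -5)
f = -1080 (f = 15*(3*(-5) - 57) = 15*(-15 - 57) = 15*(-72) = -1080)
1/((f + 81)*n(-12, -7)) = 1/((-1080 + 81)*(-5)) = 1/(-999*(-5)) = 1/4995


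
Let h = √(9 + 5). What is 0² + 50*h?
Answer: 50*√14 ≈ 187.08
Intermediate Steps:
h = √14 ≈ 3.7417
0² + 50*h = 0² + 50*√14 = 0 + 50*√14 = 50*√14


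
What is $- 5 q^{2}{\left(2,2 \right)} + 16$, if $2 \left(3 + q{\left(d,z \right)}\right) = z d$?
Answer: $11$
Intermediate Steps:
$q{\left(d,z \right)} = -3 + \frac{d z}{2}$ ($q{\left(d,z \right)} = -3 + \frac{z d}{2} = -3 + \frac{d z}{2}$)
$- 5 q^{2}{\left(2,2 \right)} + 16 = - 5 \left(-3 + \frac{1}{2} \cdot 2 \cdot 2\right)^{2} + 16 = - 5 \left(-3 + 2\right)^{2} + 16 = - 5 \left(-1\right)^{2} + 16 = \left(-5\right) 1 + 16 = -5 + 16 = 11$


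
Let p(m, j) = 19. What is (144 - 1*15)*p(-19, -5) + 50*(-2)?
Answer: 2351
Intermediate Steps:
(144 - 1*15)*p(-19, -5) + 50*(-2) = (144 - 1*15)*19 + 50*(-2) = (144 - 15)*19 - 100 = 129*19 - 100 = 2451 - 100 = 2351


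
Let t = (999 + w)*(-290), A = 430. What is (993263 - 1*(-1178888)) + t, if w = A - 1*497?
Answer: 1901871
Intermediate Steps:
w = -67 (w = 430 - 1*497 = 430 - 497 = -67)
t = -270280 (t = (999 - 67)*(-290) = 932*(-290) = -270280)
(993263 - 1*(-1178888)) + t = (993263 - 1*(-1178888)) - 270280 = (993263 + 1178888) - 270280 = 2172151 - 270280 = 1901871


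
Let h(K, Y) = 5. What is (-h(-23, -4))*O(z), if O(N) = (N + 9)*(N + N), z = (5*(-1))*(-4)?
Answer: -5800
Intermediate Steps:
z = 20 (z = -5*(-4) = 20)
O(N) = 2*N*(9 + N) (O(N) = (9 + N)*(2*N) = 2*N*(9 + N))
(-h(-23, -4))*O(z) = (-1*5)*(2*20*(9 + 20)) = -10*20*29 = -5*1160 = -5800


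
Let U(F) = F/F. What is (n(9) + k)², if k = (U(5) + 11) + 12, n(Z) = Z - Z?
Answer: 576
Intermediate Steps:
n(Z) = 0
U(F) = 1
k = 24 (k = (1 + 11) + 12 = 12 + 12 = 24)
(n(9) + k)² = (0 + 24)² = 24² = 576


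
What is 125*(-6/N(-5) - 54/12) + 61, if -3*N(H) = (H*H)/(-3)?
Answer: -1543/2 ≈ -771.50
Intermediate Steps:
N(H) = H²/9 (N(H) = -H*H/(3*(-3)) = -H²*(-1)/(3*3) = -(-1)*H²/9 = H²/9)
125*(-6/N(-5) - 54/12) + 61 = 125*(-6/((⅑)*(-5)²) - 54/12) + 61 = 125*(-6/((⅑)*25) - 54*1/12) + 61 = 125*(-6/25/9 - 9/2) + 61 = 125*(-6*9/25 - 9/2) + 61 = 125*(-54/25 - 9/2) + 61 = 125*(-333/50) + 61 = -1665/2 + 61 = -1543/2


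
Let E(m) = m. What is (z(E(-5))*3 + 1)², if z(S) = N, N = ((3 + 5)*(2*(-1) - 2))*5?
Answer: 229441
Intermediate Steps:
N = -160 (N = (8*(-2 - 2))*5 = (8*(-4))*5 = -32*5 = -160)
z(S) = -160
(z(E(-5))*3 + 1)² = (-160*3 + 1)² = (-480 + 1)² = (-479)² = 229441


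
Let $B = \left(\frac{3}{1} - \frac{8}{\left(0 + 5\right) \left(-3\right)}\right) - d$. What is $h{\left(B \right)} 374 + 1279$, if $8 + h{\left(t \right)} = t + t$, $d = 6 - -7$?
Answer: $- \frac{131911}{15} \approx -8794.1$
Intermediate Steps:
$d = 13$ ($d = 6 + 7 = 13$)
$B = - \frac{142}{15}$ ($B = \left(\frac{3}{1} - \frac{8}{\left(0 + 5\right) \left(-3\right)}\right) - 13 = \left(3 \cdot 1 - \frac{8}{5 \left(-3\right)}\right) - 13 = \left(3 - \frac{8}{-15}\right) - 13 = \left(3 - - \frac{8}{15}\right) - 13 = \left(3 + \frac{8}{15}\right) - 13 = \frac{53}{15} - 13 = - \frac{142}{15} \approx -9.4667$)
$h{\left(t \right)} = -8 + 2 t$ ($h{\left(t \right)} = -8 + \left(t + t\right) = -8 + 2 t$)
$h{\left(B \right)} 374 + 1279 = \left(-8 + 2 \left(- \frac{142}{15}\right)\right) 374 + 1279 = \left(-8 - \frac{284}{15}\right) 374 + 1279 = \left(- \frac{404}{15}\right) 374 + 1279 = - \frac{151096}{15} + 1279 = - \frac{131911}{15}$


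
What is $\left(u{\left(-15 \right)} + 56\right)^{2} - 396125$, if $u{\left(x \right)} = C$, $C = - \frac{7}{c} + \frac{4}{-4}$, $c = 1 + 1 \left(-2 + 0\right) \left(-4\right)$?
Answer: $- \frac{31847981}{81} \approx -3.9319 \cdot 10^{5}$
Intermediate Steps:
$c = 9$ ($c = 1 + 1 \left(\left(-2\right) \left(-4\right)\right) = 1 + 1 \cdot 8 = 1 + 8 = 9$)
$C = - \frac{16}{9}$ ($C = - \frac{7}{9} + \frac{4}{-4} = \left(-7\right) \frac{1}{9} + 4 \left(- \frac{1}{4}\right) = - \frac{7}{9} - 1 = - \frac{16}{9} \approx -1.7778$)
$u{\left(x \right)} = - \frac{16}{9}$
$\left(u{\left(-15 \right)} + 56\right)^{2} - 396125 = \left(- \frac{16}{9} + 56\right)^{2} - 396125 = \left(\frac{488}{9}\right)^{2} - 396125 = \frac{238144}{81} - 396125 = - \frac{31847981}{81}$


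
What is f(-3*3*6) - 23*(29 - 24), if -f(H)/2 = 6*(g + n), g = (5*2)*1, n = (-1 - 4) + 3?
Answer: -211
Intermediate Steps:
n = -2 (n = -5 + 3 = -2)
g = 10 (g = 10*1 = 10)
f(H) = -96 (f(H) = -12*(10 - 2) = -12*8 = -2*48 = -96)
f(-3*3*6) - 23*(29 - 24) = -96 - 23*(29 - 24) = -96 - 23*5 = -96 - 115 = -211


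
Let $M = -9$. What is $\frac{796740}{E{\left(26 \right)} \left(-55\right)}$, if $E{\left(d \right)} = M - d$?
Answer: $\frac{22764}{55} \approx 413.89$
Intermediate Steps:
$E{\left(d \right)} = -9 - d$
$\frac{796740}{E{\left(26 \right)} \left(-55\right)} = \frac{796740}{\left(-9 - 26\right) \left(-55\right)} = \frac{796740}{\left(-35\right) \left(-55\right)} = \frac{796740}{1925} = 796740 \cdot \frac{1}{1925} = \frac{22764}{55}$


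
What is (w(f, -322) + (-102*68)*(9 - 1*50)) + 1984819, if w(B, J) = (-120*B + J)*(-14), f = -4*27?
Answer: 2092263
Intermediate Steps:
f = -108
w(B, J) = -14*J + 1680*B (w(B, J) = (J - 120*B)*(-14) = -14*J + 1680*B)
(w(f, -322) + (-102*68)*(9 - 1*50)) + 1984819 = ((-14*(-322) + 1680*(-108)) + (-102*68)*(9 - 1*50)) + 1984819 = ((4508 - 181440) - 6936*(9 - 50)) + 1984819 = (-176932 - 6936*(-41)) + 1984819 = (-176932 + 284376) + 1984819 = 107444 + 1984819 = 2092263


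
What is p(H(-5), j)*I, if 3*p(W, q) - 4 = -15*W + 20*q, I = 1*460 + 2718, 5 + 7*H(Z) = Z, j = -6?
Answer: -300548/3 ≈ -1.0018e+5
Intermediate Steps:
H(Z) = -5/7 + Z/7
I = 3178 (I = 460 + 2718 = 3178)
p(W, q) = 4/3 - 5*W + 20*q/3 (p(W, q) = 4/3 + (-15*W + 20*q)/3 = 4/3 + (-5*W + 20*q/3) = 4/3 - 5*W + 20*q/3)
p(H(-5), j)*I = (4/3 - 5*(-5/7 + (⅐)*(-5)) + (20/3)*(-6))*3178 = (4/3 - 5*(-5/7 - 5/7) - 40)*3178 = (4/3 - 5*(-10/7) - 40)*3178 = (4/3 + 50/7 - 40)*3178 = -662/21*3178 = -300548/3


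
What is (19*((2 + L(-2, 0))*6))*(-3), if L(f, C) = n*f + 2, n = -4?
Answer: -4104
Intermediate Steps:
L(f, C) = 2 - 4*f (L(f, C) = -4*f + 2 = 2 - 4*f)
(19*((2 + L(-2, 0))*6))*(-3) = (19*((2 + (2 - 4*(-2)))*6))*(-3) = (19*((2 + (2 + 8))*6))*(-3) = (19*((2 + 10)*6))*(-3) = (19*(12*6))*(-3) = (19*72)*(-3) = 1368*(-3) = -4104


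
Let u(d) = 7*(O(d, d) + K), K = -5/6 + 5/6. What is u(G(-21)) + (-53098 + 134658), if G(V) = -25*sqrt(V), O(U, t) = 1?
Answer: 81567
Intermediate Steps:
K = 0 (K = -5*1/6 + 5*(1/6) = -5/6 + 5/6 = 0)
u(d) = 7 (u(d) = 7*(1 + 0) = 7*1 = 7)
u(G(-21)) + (-53098 + 134658) = 7 + (-53098 + 134658) = 7 + 81560 = 81567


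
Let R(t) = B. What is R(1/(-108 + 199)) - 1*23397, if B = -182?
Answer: -23579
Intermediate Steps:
R(t) = -182
R(1/(-108 + 199)) - 1*23397 = -182 - 1*23397 = -182 - 23397 = -23579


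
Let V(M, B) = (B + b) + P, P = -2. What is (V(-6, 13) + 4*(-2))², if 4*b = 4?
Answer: 16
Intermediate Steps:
b = 1 (b = (¼)*4 = 1)
V(M, B) = -1 + B (V(M, B) = (B + 1) - 2 = (1 + B) - 2 = -1 + B)
(V(-6, 13) + 4*(-2))² = ((-1 + 13) + 4*(-2))² = (12 - 8)² = 4² = 16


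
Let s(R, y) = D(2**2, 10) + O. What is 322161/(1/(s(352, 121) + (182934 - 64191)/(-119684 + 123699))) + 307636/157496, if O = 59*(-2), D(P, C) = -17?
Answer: -5369233327086713/158086610 ≈ -3.3964e+7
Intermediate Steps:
O = -118
s(R, y) = -135 (s(R, y) = -17 - 118 = -135)
322161/(1/(s(352, 121) + (182934 - 64191)/(-119684 + 123699))) + 307636/157496 = 322161/(1/(-135 + (182934 - 64191)/(-119684 + 123699))) + 307636/157496 = 322161/(1/(-135 + 118743/4015)) + 307636*(1/157496) = 322161/(1/(-135 + 118743*(1/4015))) + 76909/39374 = 322161/(1/(-135 + 118743/4015)) + 76909/39374 = 322161/(1/(-423282/4015)) + 76909/39374 = 322161/(-4015/423282) + 76909/39374 = 322161*(-423282/4015) + 76909/39374 = -136364952402/4015 + 76909/39374 = -5369233327086713/158086610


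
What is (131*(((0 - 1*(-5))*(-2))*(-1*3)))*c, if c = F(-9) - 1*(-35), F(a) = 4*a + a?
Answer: -39300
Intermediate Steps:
F(a) = 5*a
c = -10 (c = 5*(-9) - 1*(-35) = -45 + 35 = -10)
(131*(((0 - 1*(-5))*(-2))*(-1*3)))*c = (131*(((0 - 1*(-5))*(-2))*(-1*3)))*(-10) = (131*(((0 + 5)*(-2))*(-3)))*(-10) = (131*((5*(-2))*(-3)))*(-10) = (131*(-10*(-3)))*(-10) = (131*30)*(-10) = 3930*(-10) = -39300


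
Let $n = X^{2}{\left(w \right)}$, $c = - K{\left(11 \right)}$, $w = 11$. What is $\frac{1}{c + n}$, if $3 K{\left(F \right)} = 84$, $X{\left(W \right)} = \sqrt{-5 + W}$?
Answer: $- \frac{1}{22} \approx -0.045455$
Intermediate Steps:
$K{\left(F \right)} = 28$ ($K{\left(F \right)} = \frac{1}{3} \cdot 84 = 28$)
$c = -28$ ($c = \left(-1\right) 28 = -28$)
$n = 6$ ($n = \left(\sqrt{-5 + 11}\right)^{2} = \left(\sqrt{6}\right)^{2} = 6$)
$\frac{1}{c + n} = \frac{1}{-28 + 6} = \frac{1}{-22} = - \frac{1}{22}$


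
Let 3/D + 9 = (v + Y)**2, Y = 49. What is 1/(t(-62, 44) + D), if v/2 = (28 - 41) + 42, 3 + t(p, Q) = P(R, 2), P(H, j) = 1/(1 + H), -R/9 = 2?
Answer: -194480/594829 ≈ -0.32695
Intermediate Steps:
R = -18 (R = -9*2 = -18)
t(p, Q) = -52/17 (t(p, Q) = -3 + 1/(1 - 18) = -3 + 1/(-17) = -3 - 1/17 = -52/17)
v = 58 (v = 2*((28 - 41) + 42) = 2*(-13 + 42) = 2*29 = 58)
D = 3/11440 (D = 3/(-9 + (58 + 49)**2) = 3/(-9 + 107**2) = 3/(-9 + 11449) = 3/11440 ≈ 0.00026224)
1/(t(-62, 44) + D) = 1/(-52/17 + 3/11440) = 1/(-594829/194480) = -194480/594829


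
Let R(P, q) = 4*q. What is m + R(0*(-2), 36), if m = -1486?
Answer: -1342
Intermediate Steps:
m + R(0*(-2), 36) = -1486 + 4*36 = -1486 + 144 = -1342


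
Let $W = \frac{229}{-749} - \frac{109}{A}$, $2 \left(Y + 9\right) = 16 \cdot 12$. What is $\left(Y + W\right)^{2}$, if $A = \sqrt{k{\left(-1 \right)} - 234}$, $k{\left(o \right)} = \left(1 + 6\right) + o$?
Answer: $\frac{954679500287}{127908228} + \frac{7077806 i \sqrt{57}}{42693} \approx 7463.8 + 1251.6 i$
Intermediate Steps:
$k{\left(o \right)} = 7 + o$
$A = 2 i \sqrt{57}$ ($A = \sqrt{\left(7 - 1\right) - 234} = \sqrt{6 - 234} = \sqrt{-228} = 2 i \sqrt{57} \approx 15.1 i$)
$Y = 87$ ($Y = -9 + \frac{16 \cdot 12}{2} = -9 + \frac{1}{2} \cdot 192 = -9 + 96 = 87$)
$W = - \frac{229}{749} + \frac{109 i \sqrt{57}}{114}$ ($W = \frac{229}{-749} - \frac{109}{2 i \sqrt{57}} = 229 \left(- \frac{1}{749}\right) - 109 \left(- \frac{i \sqrt{57}}{114}\right) = - \frac{229}{749} + \frac{109 i \sqrt{57}}{114} \approx -0.30574 + 7.2187 i$)
$\left(Y + W\right)^{2} = \left(87 - \left(\frac{229}{749} - \frac{109 i \sqrt{57}}{114}\right)\right)^{2} = \left(\frac{64934}{749} + \frac{109 i \sqrt{57}}{114}\right)^{2}$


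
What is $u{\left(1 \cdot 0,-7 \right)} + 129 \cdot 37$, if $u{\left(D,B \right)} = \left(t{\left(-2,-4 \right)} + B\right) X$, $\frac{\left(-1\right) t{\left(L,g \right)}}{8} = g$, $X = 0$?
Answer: $4773$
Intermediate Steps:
$t{\left(L,g \right)} = - 8 g$
$u{\left(D,B \right)} = 0$ ($u{\left(D,B \right)} = \left(\left(-8\right) \left(-4\right) + B\right) 0 = \left(32 + B\right) 0 = 0$)
$u{\left(1 \cdot 0,-7 \right)} + 129 \cdot 37 = 0 + 129 \cdot 37 = 0 + 4773 = 4773$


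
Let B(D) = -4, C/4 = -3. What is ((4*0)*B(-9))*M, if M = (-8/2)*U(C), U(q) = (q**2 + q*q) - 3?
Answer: 0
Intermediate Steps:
C = -12 (C = 4*(-3) = -12)
U(q) = -3 + 2*q**2 (U(q) = (q**2 + q**2) - 3 = 2*q**2 - 3 = -3 + 2*q**2)
M = -1140 (M = (-8/2)*(-3 + 2*(-12)**2) = (-8/2)*(-3 + 2*144) = (-2*2)*(-3 + 288) = -4*285 = -1140)
((4*0)*B(-9))*M = ((4*0)*(-4))*(-1140) = (0*(-4))*(-1140) = 0*(-1140) = 0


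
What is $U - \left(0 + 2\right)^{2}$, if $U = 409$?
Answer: $405$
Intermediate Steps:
$U - \left(0 + 2\right)^{2} = 409 - \left(0 + 2\right)^{2} = 409 - 2^{2} = 409 - 4 = 405$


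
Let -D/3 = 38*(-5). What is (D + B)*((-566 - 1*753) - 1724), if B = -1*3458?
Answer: 8788184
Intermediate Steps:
B = -3458
D = 570 (D = -114*(-5) = -3*(-190) = 570)
(D + B)*((-566 - 1*753) - 1724) = (570 - 3458)*((-566 - 1*753) - 1724) = -2888*((-566 - 753) - 1724) = -2888*(-1319 - 1724) = -2888*(-3043) = 8788184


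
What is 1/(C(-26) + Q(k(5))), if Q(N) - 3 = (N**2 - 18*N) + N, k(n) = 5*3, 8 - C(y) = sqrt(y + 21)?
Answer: I/(sqrt(5) - 19*I) ≈ -0.051913 + 0.0061095*I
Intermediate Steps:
C(y) = 8 - sqrt(21 + y) (C(y) = 8 - sqrt(y + 21) = 8 - sqrt(21 + y))
k(n) = 15
Q(N) = 3 + N**2 - 17*N (Q(N) = 3 + ((N**2 - 18*N) + N) = 3 + (N**2 - 17*N) = 3 + N**2 - 17*N)
1/(C(-26) + Q(k(5))) = 1/((8 - sqrt(21 - 26)) + (3 + 15**2 - 17*15)) = 1/((8 - sqrt(-5)) + (3 + 225 - 255)) = 1/((8 - I*sqrt(5)) - 27) = 1/(-19 - I*sqrt(5))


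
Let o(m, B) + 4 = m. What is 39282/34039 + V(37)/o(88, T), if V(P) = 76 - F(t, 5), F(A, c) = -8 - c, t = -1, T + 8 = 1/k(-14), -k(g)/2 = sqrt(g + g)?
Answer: 6329159/2859276 ≈ 2.2136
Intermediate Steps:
k(g) = -2*sqrt(2)*sqrt(g) (k(g) = -2*sqrt(g + g) = -2*sqrt(2)*sqrt(g))
T = -8 + I*sqrt(7)/28 (T = -8 + 1/(-2*sqrt(2)*sqrt(-14)) = -8 + 1/(-2*sqrt(2)*I*sqrt(14)) = -8 + 1/(-4*I*sqrt(7)) = -8 + I*sqrt(7)/28 ≈ -8.0 + 0.094491*I)
o(m, B) = -4 + m
V(P) = 89 (V(P) = 76 - (-8 - 1*5) = 76 - (-8 - 5) = 76 - 1*(-13) = 76 + 13 = 89)
39282/34039 + V(37)/o(88, T) = 39282/34039 + 89/(-4 + 88) = 39282*(1/34039) + 89/84 = 39282/34039 + 89*(1/84) = 39282/34039 + 89/84 = 6329159/2859276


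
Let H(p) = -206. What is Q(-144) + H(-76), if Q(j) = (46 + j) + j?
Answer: -448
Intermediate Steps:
Q(j) = 46 + 2*j
Q(-144) + H(-76) = (46 + 2*(-144)) - 206 = (46 - 288) - 206 = -242 - 206 = -448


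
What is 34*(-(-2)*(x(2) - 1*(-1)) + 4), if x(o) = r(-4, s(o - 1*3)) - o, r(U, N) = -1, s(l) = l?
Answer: 0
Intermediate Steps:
x(o) = -1 - o
34*(-(-2)*(x(2) - 1*(-1)) + 4) = 34*(-(-2)*((-1 - 1*2) - 1*(-1)) + 4) = 34*(-(-2)*((-1 - 2) + 1) + 4) = 34*(-(-2)*(-3 + 1) + 4) = 34*(-(-2)*(-2) + 4) = 34*(-2*2 + 4) = 34*(-4 + 4) = 34*0 = 0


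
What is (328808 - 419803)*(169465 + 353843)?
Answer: -47618411460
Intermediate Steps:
(328808 - 419803)*(169465 + 353843) = -90995*523308 = -47618411460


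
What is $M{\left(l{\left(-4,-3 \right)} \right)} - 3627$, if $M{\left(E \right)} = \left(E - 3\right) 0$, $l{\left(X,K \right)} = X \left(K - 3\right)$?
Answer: $-3627$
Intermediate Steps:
$l{\left(X,K \right)} = X \left(-3 + K\right)$
$M{\left(E \right)} = 0$ ($M{\left(E \right)} = \left(-3 + E\right) 0 = 0$)
$M{\left(l{\left(-4,-3 \right)} \right)} - 3627 = 0 - 3627 = -3627$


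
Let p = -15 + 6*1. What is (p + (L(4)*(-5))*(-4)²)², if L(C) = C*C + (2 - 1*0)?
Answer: 2099601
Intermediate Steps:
L(C) = 2 + C² (L(C) = C² + (2 + 0) = C² + 2 = 2 + C²)
p = -9 (p = -15 + 6 = -9)
(p + (L(4)*(-5))*(-4)²)² = (-9 + ((2 + 4²)*(-5))*(-4)²)² = (-9 + ((2 + 16)*(-5))*16)² = (-9 + (18*(-5))*16)² = (-9 - 90*16)² = (-9 - 1440)² = (-1449)² = 2099601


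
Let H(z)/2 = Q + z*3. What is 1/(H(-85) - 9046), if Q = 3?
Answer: -1/9550 ≈ -0.00010471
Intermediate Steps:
H(z) = 6 + 6*z (H(z) = 2*(3 + z*3) = 2*(3 + 3*z) = 6 + 6*z)
1/(H(-85) - 9046) = 1/((6 + 6*(-85)) - 9046) = 1/((6 - 510) - 9046) = 1/(-504 - 9046) = 1/(-9550) = -1/9550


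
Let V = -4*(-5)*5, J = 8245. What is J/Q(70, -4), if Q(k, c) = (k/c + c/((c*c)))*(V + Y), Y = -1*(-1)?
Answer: -32980/7171 ≈ -4.5991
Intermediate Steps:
V = 100 (V = 20*5 = 100)
Y = 1
Q(k, c) = 101/c + 101*k/c (Q(k, c) = (k/c + c/((c*c)))*(100 + 1) = (k/c + c/(c²))*101 = (k/c + c/c²)*101 = (k/c + 1/c)*101 = (1/c + k/c)*101 = 101/c + 101*k/c)
J/Q(70, -4) = 8245/((101*(1 + 70)/(-4))) = 8245/((101*(-¼)*71)) = 8245/(-7171/4) = 8245*(-4/7171) = -32980/7171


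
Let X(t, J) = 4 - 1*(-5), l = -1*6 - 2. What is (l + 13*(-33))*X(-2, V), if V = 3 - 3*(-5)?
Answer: -3933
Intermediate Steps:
l = -8 (l = -6 - 2 = -8)
V = 18 (V = 3 + 15 = 18)
X(t, J) = 9 (X(t, J) = 4 + 5 = 9)
(l + 13*(-33))*X(-2, V) = (-8 + 13*(-33))*9 = (-8 - 429)*9 = -437*9 = -3933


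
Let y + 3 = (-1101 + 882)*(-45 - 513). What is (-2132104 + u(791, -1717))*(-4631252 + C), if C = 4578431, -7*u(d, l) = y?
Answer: 113541961581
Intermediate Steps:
y = 122199 (y = -3 + (-1101 + 882)*(-45 - 513) = -3 - 219*(-558) = -3 + 122202 = 122199)
u(d, l) = -17457 (u(d, l) = -⅐*122199 = -17457)
(-2132104 + u(791, -1717))*(-4631252 + C) = (-2132104 - 17457)*(-4631252 + 4578431) = -2149561*(-52821) = 113541961581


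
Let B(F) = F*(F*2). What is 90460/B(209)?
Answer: 45230/43681 ≈ 1.0355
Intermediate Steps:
B(F) = 2*F**2 (B(F) = F*(2*F) = 2*F**2)
90460/B(209) = 90460/((2*209**2)) = 90460/((2*43681)) = 90460/87362 = 90460*(1/87362) = 45230/43681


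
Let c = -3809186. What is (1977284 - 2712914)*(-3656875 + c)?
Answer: 5492258453430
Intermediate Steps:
(1977284 - 2712914)*(-3656875 + c) = (1977284 - 2712914)*(-3656875 - 3809186) = -735630*(-7466061) = 5492258453430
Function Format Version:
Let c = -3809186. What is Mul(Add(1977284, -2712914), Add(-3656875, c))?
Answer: 5492258453430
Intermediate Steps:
Mul(Add(1977284, -2712914), Add(-3656875, c)) = Mul(Add(1977284, -2712914), Add(-3656875, -3809186)) = Mul(-735630, -7466061) = 5492258453430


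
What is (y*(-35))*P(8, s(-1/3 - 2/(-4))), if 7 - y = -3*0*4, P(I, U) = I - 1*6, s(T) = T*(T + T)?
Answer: -490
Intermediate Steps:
s(T) = 2*T² (s(T) = T*(2*T) = 2*T²)
P(I, U) = -6 + I (P(I, U) = I - 6 = -6 + I)
y = 7 (y = 7 - (-3*0)*4 = 7 - 0*4 = 7 - 1*0 = 7 + 0 = 7)
(y*(-35))*P(8, s(-1/3 - 2/(-4))) = (7*(-35))*(-6 + 8) = -245*2 = -490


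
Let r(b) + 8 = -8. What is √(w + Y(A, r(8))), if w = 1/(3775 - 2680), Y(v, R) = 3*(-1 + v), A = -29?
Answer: 17*I*√373395/1095 ≈ 9.4868*I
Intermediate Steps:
r(b) = -16 (r(b) = -8 - 8 = -16)
Y(v, R) = -3 + 3*v
w = 1/1095 ≈ 0.00091324
√(w + Y(A, r(8))) = √(1/1095 + (-3 + 3*(-29))) = √(1/1095 + (-3 - 87)) = √(1/1095 - 90) = √(-98549/1095) = 17*I*√373395/1095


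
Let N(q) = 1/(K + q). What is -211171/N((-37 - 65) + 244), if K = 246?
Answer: -81934348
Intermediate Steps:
N(q) = 1/(246 + q)
-211171/N((-37 - 65) + 244) = -(103473790 + 211171*(-37 - 65)) = -211171/(1/(246 + (-102 + 244))) = -211171/(1/(246 + 142)) = -211171/(1/388) = -211171/1/388 = -211171*388 = -81934348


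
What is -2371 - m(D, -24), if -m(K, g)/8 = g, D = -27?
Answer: -2563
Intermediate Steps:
m(K, g) = -8*g
-2371 - m(D, -24) = -2371 - (-8)*(-24) = -2371 - 1*192 = -2371 - 192 = -2563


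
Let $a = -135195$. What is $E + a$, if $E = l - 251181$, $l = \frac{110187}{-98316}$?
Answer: $- \frac{4220783667}{10924} \approx -3.8638 \cdot 10^{5}$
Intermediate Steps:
$l = - \frac{12243}{10924}$ ($l = 110187 \left(- \frac{1}{98316}\right) = - \frac{12243}{10924} \approx -1.1207$)
$E = - \frac{2743913487}{10924}$ ($E = - \frac{12243}{10924} - 251181 = - \frac{2743913487}{10924} \approx -2.5118 \cdot 10^{5}$)
$E + a = - \frac{2743913487}{10924} - 135195 = - \frac{4220783667}{10924}$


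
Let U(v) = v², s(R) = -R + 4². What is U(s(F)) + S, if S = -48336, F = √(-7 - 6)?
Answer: -48336 + (16 - I*√13)² ≈ -48093.0 - 115.38*I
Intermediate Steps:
F = I*√13 (F = √(-13) = I*√13 ≈ 3.6056*I)
s(R) = 16 - R (s(R) = -R + 16 = 16 - R)
U(s(F)) + S = (16 - I*√13)² - 48336 = -48336 + (16 - I*√13)²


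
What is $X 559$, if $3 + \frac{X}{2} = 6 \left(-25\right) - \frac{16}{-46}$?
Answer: $- \frac{3925298}{23} \approx -1.7067 \cdot 10^{5}$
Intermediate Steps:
$X = - \frac{7022}{23}$ ($X = -6 + 2 \left(6 \left(-25\right) - \frac{16}{-46}\right) = -6 + 2 \left(-150 - - \frac{8}{23}\right) = -6 + 2 \left(-150 + \frac{8}{23}\right) = -6 + 2 \left(- \frac{3442}{23}\right) = -6 - \frac{6884}{23} = - \frac{7022}{23} \approx -305.3$)
$X 559 = \left(- \frac{7022}{23}\right) 559 = - \frac{3925298}{23}$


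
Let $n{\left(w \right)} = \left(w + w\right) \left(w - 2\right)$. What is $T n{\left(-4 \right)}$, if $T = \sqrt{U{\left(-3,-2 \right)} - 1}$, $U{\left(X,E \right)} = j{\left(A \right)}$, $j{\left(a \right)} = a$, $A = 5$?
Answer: $96$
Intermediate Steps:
$U{\left(X,E \right)} = 5$
$n{\left(w \right)} = 2 w \left(-2 + w\right)$
$T = 2$ ($T = \sqrt{5 - 1} = \sqrt{4} = 2$)
$T n{\left(-4 \right)} = 2 \cdot 2 \left(-4\right) \left(-2 - 4\right) = 2 \cdot 2 \left(-4\right) \left(-6\right) = 2 \cdot 48 = 96$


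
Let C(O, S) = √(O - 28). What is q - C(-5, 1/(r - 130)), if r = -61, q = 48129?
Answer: 48129 - I*√33 ≈ 48129.0 - 5.7446*I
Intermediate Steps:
C(O, S) = √(-28 + O)
q - C(-5, 1/(r - 130)) = 48129 - √(-28 - 5) = 48129 - √(-33) = 48129 - I*√33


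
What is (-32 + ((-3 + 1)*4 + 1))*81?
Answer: -3159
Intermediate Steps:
(-32 + ((-3 + 1)*4 + 1))*81 = (-32 + (-2*4 + 1))*81 = (-32 + (-8 + 1))*81 = (-32 - 7)*81 = -39*81 = -3159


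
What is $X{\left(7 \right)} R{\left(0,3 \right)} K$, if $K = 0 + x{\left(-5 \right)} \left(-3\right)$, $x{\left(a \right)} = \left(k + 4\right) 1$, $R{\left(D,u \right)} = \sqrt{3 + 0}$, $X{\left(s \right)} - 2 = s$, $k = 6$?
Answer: $- 270 \sqrt{3} \approx -467.65$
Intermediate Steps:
$X{\left(s \right)} = 2 + s$
$R{\left(D,u \right)} = \sqrt{3}$
$x{\left(a \right)} = 10$ ($x{\left(a \right)} = \left(6 + 4\right) 1 = 10 \cdot 1 = 10$)
$K = -30$ ($K = 0 + 10 \left(-3\right) = 0 - 30 = -30$)
$X{\left(7 \right)} R{\left(0,3 \right)} K = \left(2 + 7\right) \sqrt{3} \left(-30\right) = 9 \sqrt{3} \left(-30\right) = - 270 \sqrt{3}$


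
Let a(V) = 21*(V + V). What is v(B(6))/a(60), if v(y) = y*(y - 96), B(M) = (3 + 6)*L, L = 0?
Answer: 0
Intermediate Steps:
a(V) = 42*V (a(V) = 21*(2*V) = 42*V)
B(M) = 0 (B(M) = (3 + 6)*0 = 9*0 = 0)
v(y) = y*(-96 + y)
v(B(6))/a(60) = (0*(-96 + 0))/((42*60)) = (0*(-96))/2520 = 0*(1/2520) = 0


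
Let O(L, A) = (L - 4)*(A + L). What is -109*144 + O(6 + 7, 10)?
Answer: -15489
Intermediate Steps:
O(L, A) = (-4 + L)*(A + L)
-109*144 + O(6 + 7, 10) = -109*144 + ((6 + 7)² - 4*10 - 4*(6 + 7) + 10*(6 + 7)) = -15696 + (13² - 40 - 4*13 + 10*13) = -15696 + (169 - 40 - 52 + 130) = -15696 + 207 = -15489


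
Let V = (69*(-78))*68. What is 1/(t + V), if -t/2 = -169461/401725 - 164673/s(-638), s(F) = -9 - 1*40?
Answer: -19684525/7336353636072 ≈ -2.6831e-6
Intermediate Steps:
V = -365976 (V = -5382*68 = -365976)
s(F) = -49 (s(F) = -9 - 40 = -49)
t = -132289914672/19684525 (t = -2*(-169461/401725 - 164673/(-49)) = -2*(-169461*1/401725 - 164673*(-1/49)) = -2*(-169461/401725 + 164673/49) = -2*66144957336/19684525 = -132289914672/19684525 ≈ -6720.5)
1/(t + V) = 1/(-132289914672/19684525 - 365976) = 1/(-7336353636072/19684525) = -19684525/7336353636072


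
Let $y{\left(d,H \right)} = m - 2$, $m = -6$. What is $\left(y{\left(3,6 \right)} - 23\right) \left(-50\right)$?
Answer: $1550$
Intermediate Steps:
$y{\left(d,H \right)} = -8$ ($y{\left(d,H \right)} = -6 - 2 = -8$)
$\left(y{\left(3,6 \right)} - 23\right) \left(-50\right) = \left(-8 - 23\right) \left(-50\right) = \left(-31\right) \left(-50\right) = 1550$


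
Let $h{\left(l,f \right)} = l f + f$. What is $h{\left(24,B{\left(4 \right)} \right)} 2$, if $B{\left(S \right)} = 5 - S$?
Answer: $50$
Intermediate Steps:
$h{\left(l,f \right)} = f + f l$ ($h{\left(l,f \right)} = f l + f = f + f l$)
$h{\left(24,B{\left(4 \right)} \right)} 2 = \left(5 - 4\right) \left(1 + 24\right) 2 = \left(5 - 4\right) 25 \cdot 2 = 1 \cdot 25 \cdot 2 = 25 \cdot 2 = 50$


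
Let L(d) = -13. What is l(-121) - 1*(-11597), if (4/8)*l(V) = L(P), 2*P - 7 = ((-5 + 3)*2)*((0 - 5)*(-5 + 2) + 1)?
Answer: 11571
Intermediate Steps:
P = -57/2 (P = 7/2 + (((-5 + 3)*2)*((0 - 5)*(-5 + 2) + 1))/2 = 7/2 + ((-2*2)*(-5*(-3) + 1))/2 = 7/2 + (-4*(15 + 1))/2 = 7/2 + (-4*16)/2 = 7/2 + (½)*(-64) = 7/2 - 32 = -57/2 ≈ -28.500)
l(V) = -26 (l(V) = 2*(-13) = -26)
l(-121) - 1*(-11597) = -26 - 1*(-11597) = -26 + 11597 = 11571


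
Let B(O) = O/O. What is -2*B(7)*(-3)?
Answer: 6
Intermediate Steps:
B(O) = 1
-2*B(7)*(-3) = -2*1*(-3) = -2*(-3) = 6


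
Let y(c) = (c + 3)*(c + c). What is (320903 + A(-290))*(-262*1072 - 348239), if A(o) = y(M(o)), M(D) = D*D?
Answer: -8899571305273809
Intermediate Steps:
M(D) = D**2
y(c) = 2*c*(3 + c) (y(c) = (3 + c)*(2*c) = 2*c*(3 + c))
A(o) = 2*o**2*(3 + o**2)
(320903 + A(-290))*(-262*1072 - 348239) = (320903 + 2*(-290)**2*(3 + (-290)**2))*(-262*1072 - 348239) = (320903 + 2*84100*(3 + 84100))*(-280864 - 348239) = (320903 + 2*84100*84103)*(-629103) = (320903 + 14146124600)*(-629103) = 14146445503*(-629103) = -8899571305273809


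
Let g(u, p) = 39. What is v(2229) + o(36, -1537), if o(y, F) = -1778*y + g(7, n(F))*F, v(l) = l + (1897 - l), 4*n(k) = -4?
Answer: -122054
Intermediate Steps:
n(k) = -1 (n(k) = (¼)*(-4) = -1)
v(l) = 1897
o(y, F) = -1778*y + 39*F
v(2229) + o(36, -1537) = 1897 + (-1778*36 + 39*(-1537)) = 1897 + (-64008 - 59943) = 1897 - 123951 = -122054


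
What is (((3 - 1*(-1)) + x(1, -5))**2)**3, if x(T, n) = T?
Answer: 15625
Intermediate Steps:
(((3 - 1*(-1)) + x(1, -5))**2)**3 = (((3 - 1*(-1)) + 1)**2)**3 = (((3 + 1) + 1)**2)**3 = ((4 + 1)**2)**3 = (5**2)**3 = 25**3 = 15625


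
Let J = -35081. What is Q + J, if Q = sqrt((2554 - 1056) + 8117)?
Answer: -35081 + sqrt(9615) ≈ -34983.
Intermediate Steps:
Q = sqrt(9615) (Q = sqrt(1498 + 8117) = sqrt(9615) ≈ 98.056)
Q + J = sqrt(9615) - 35081 = -35081 + sqrt(9615)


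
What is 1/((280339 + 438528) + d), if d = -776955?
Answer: -1/58088 ≈ -1.7215e-5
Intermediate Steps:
1/((280339 + 438528) + d) = 1/((280339 + 438528) - 776955) = 1/(718867 - 776955) = 1/(-58088) = -1/58088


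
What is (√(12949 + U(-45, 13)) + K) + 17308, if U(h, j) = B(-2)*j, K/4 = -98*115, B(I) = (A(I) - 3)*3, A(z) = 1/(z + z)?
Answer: -27772 + √51289/2 ≈ -27659.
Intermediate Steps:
A(z) = 1/(2*z)
B(I) = -9 + 3/(2*I) (B(I) = (1/(2*I) - 3)*3 = (-3 + 1/(2*I))*3 = -9 + 3/(2*I))
K = -45080 (K = 4*(-98*115) = 4*(-11270) = -45080)
U(h, j) = -39*j/4 (U(h, j) = (-9 + (3/2)/(-2))*j = (-9 + (3/2)*(-½))*j = (-9 - ¾)*j = -39*j/4)
(√(12949 + U(-45, 13)) + K) + 17308 = (√(12949 - 39/4*13) - 45080) + 17308 = (√(12949 - 507/4) - 45080) + 17308 = (√(51289/4) - 45080) + 17308 = (√51289/2 - 45080) + 17308 = (-45080 + √51289/2) + 17308 = -27772 + √51289/2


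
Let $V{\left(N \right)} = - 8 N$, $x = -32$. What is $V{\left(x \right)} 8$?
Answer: $2048$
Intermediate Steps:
$V{\left(x \right)} 8 = \left(-8\right) \left(-32\right) 8 = 256 \cdot 8 = 2048$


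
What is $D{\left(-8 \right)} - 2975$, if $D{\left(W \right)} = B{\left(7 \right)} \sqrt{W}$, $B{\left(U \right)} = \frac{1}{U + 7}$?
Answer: $-2975 + \frac{i \sqrt{2}}{7} \approx -2975.0 + 0.20203 i$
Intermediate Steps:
$B{\left(U \right)} = \frac{1}{7 + U}$
$D{\left(W \right)} = \frac{\sqrt{W}}{14}$ ($D{\left(W \right)} = \frac{\sqrt{W}}{7 + 7} = \frac{\sqrt{W}}{14}$)
$D{\left(-8 \right)} - 2975 = \frac{\sqrt{-8}}{14} - 2975 = \frac{2 i \sqrt{2}}{14} - 2975 = \frac{i \sqrt{2}}{7} - 2975 = -2975 + \frac{i \sqrt{2}}{7}$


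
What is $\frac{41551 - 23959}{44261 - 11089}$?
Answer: $\frac{4398}{8293} \approx 0.53033$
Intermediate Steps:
$\frac{41551 - 23959}{44261 - 11089} = \frac{17592}{33172} = 17592 \cdot \frac{1}{33172} = \frac{4398}{8293}$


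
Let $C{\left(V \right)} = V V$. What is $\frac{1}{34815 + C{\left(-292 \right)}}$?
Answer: $\frac{1}{120079} \approx 8.3279 \cdot 10^{-6}$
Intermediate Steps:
$C{\left(V \right)} = V^{2}$
$\frac{1}{34815 + C{\left(-292 \right)}} = \frac{1}{34815 + \left(-292\right)^{2}} = \frac{1}{34815 + 85264} = \frac{1}{120079}$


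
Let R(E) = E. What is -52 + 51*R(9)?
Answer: 407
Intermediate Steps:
-52 + 51*R(9) = -52 + 51*9 = -52 + 459 = 407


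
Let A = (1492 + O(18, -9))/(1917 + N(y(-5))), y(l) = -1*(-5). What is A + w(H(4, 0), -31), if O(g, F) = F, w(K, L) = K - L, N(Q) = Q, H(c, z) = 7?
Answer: 74519/1922 ≈ 38.772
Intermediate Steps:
y(l) = 5
A = 1483/1922 (A = (1492 - 9)/(1917 + 5) = 1483/1922 ≈ 0.77159)
A + w(H(4, 0), -31) = 1483/1922 + (7 - 1*(-31)) = 1483/1922 + (7 + 31) = 1483/1922 + 38 = 74519/1922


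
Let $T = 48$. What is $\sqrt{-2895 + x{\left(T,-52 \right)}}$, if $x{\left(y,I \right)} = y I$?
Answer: $3 i \sqrt{599} \approx 73.423 i$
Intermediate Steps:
$x{\left(y,I \right)} = I y$
$\sqrt{-2895 + x{\left(T,-52 \right)}} = \sqrt{-2895 - 2496} = \sqrt{-5391} = 3 i \sqrt{599}$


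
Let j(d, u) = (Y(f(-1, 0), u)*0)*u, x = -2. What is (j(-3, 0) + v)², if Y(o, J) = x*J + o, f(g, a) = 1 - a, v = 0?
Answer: 0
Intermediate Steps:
Y(o, J) = o - 2*J (Y(o, J) = -2*J + o = o - 2*J)
j(d, u) = 0 (j(d, u) = (((1 - 1*0) - 2*u)*0)*u = (((1 + 0) - 2*u)*0)*u = ((1 - 2*u)*0)*u = 0*u = 0)
(j(-3, 0) + v)² = (0 + 0)² = 0² = 0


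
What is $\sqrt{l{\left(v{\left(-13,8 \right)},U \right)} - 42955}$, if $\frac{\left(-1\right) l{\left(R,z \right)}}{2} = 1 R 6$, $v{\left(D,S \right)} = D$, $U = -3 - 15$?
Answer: $i \sqrt{42799} \approx 206.88 i$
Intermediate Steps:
$U = -18$ ($U = -3 - 15 = -18$)
$l{\left(R,z \right)} = - 12 R$ ($l{\left(R,z \right)} = - 2 \cdot 1 R 6 = - 2 \cdot 1 \cdot 6 R = - 2 \cdot 6 R = - 12 R$)
$\sqrt{l{\left(v{\left(-13,8 \right)},U \right)} - 42955} = \sqrt{\left(-12\right) \left(-13\right) - 42955} = \sqrt{156 - 42955} = \sqrt{-42799} = i \sqrt{42799}$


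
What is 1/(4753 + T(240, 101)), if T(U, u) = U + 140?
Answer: 1/5133 ≈ 0.00019482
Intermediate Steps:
T(U, u) = 140 + U
1/(4753 + T(240, 101)) = 1/(4753 + (140 + 240)) = 1/(4753 + 380) = 1/5133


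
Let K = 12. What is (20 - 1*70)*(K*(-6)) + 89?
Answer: 3689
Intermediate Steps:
(20 - 1*70)*(K*(-6)) + 89 = (20 - 1*70)*(12*(-6)) + 89 = (20 - 70)*(-72) + 89 = -50*(-72) + 89 = 3600 + 89 = 3689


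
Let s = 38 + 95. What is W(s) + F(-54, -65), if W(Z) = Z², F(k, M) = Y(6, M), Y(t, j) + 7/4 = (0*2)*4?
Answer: 70749/4 ≈ 17687.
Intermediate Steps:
Y(t, j) = -7/4 (Y(t, j) = -7/4 + (0*2)*4 = -7/4 + 0*4 = -7/4 + 0 = -7/4)
F(k, M) = -7/4
s = 133
W(s) + F(-54, -65) = 133² - 7/4 = 17689 - 7/4 = 70749/4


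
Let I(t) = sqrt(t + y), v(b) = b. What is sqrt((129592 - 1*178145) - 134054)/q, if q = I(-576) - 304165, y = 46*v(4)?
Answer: sqrt(182607)/(14*sqrt(2) + 304165*I) ≈ 9.145e-8 - 0.0014049*I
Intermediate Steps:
y = 184 (y = 46*4 = 184)
I(t) = sqrt(184 + t) (I(t) = sqrt(t + 184) = sqrt(184 + t))
q = -304165 + 14*I*sqrt(2) (q = sqrt(184 - 576) - 304165 = sqrt(-392) - 304165 = 14*I*sqrt(2) - 304165 = -304165 + 14*I*sqrt(2) ≈ -3.0417e+5 + 19.799*I)
sqrt((129592 - 1*178145) - 134054)/q = sqrt((129592 - 1*178145) - 134054)/(-304165 + 14*I*sqrt(2)) = sqrt((129592 - 178145) - 134054)/(-304165 + 14*I*sqrt(2)) = sqrt(-48553 - 134054)/(-304165 + 14*I*sqrt(2)) = sqrt(-182607)/(-304165 + 14*I*sqrt(2)) = (I*sqrt(182607))/(-304165 + 14*I*sqrt(2)) = I*sqrt(182607)/(-304165 + 14*I*sqrt(2))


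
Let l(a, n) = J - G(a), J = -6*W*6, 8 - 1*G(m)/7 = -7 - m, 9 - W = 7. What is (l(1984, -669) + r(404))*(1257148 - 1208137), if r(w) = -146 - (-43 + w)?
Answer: -714188292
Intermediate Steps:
W = 2 (W = 9 - 1*7 = 9 - 7 = 2)
G(m) = 105 + 7*m (G(m) = 56 - 7*(-7 - m) = 56 + (49 + 7*m) = 105 + 7*m)
J = -72 (J = -6*2*6 = -12*6 = -72)
l(a, n) = -177 - 7*a (l(a, n) = -72 - (105 + 7*a) = -72 + (-105 - 7*a) = -177 - 7*a)
r(w) = -103 - w (r(w) = -146 + (43 - w) = -103 - w)
(l(1984, -669) + r(404))*(1257148 - 1208137) = ((-177 - 7*1984) + (-103 - 1*404))*(1257148 - 1208137) = ((-177 - 13888) + (-103 - 404))*49011 = (-14065 - 507)*49011 = -14572*49011 = -714188292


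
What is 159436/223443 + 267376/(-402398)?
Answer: 2206715980/44956508157 ≈ 0.049086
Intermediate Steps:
159436/223443 + 267376/(-402398) = 159436*(1/223443) + 267376*(-1/402398) = 159436/223443 - 133688/201199 = 2206715980/44956508157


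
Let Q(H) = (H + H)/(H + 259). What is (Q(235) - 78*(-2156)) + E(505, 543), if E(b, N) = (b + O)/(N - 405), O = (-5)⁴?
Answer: 2866242994/17043 ≈ 1.6818e+5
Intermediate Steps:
O = 625
Q(H) = 2*H/(259 + H) (Q(H) = (2*H)/(259 + H) = 2*H/(259 + H))
E(b, N) = (625 + b)/(-405 + N) (E(b, N) = (b + 625)/(N - 405) = (625 + b)/(-405 + N))
(Q(235) - 78*(-2156)) + E(505, 543) = (2*235/(259 + 235) - 78*(-2156)) + (625 + 505)/(-405 + 543) = (2*235/494 + 168168) + 1130/138 = (2*235*(1/494) + 168168) + (1/138)*1130 = (235/247 + 168168) + 565/69 = 41537731/247 + 565/69 = 2866242994/17043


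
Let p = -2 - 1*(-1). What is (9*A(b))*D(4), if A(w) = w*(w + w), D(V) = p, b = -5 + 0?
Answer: -450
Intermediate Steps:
b = -5
p = -1 (p = -2 + 1 = -1)
D(V) = -1
A(w) = 2*w² (A(w) = w*(2*w) = 2*w²)
(9*A(b))*D(4) = (9*(2*(-5)²))*(-1) = (9*(2*25))*(-1) = (9*50)*(-1) = 450*(-1) = -450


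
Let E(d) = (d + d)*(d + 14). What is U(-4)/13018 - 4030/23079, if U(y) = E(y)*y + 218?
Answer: -20023019/150221211 ≈ -0.13329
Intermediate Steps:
E(d) = 2*d*(14 + d) (E(d) = (2*d)*(14 + d) = 2*d*(14 + d))
U(y) = 218 + 2*y²*(14 + y) (U(y) = (2*y*(14 + y))*y + 218 = 2*y²*(14 + y) + 218 = 218 + 2*y²*(14 + y))
U(-4)/13018 - 4030/23079 = (218 + 2*(-4)²*(14 - 4))/13018 - 4030/23079 = (218 + 2*16*10)*(1/13018) - 4030*1/23079 = (218 + 320)*(1/13018) - 4030/23079 = 538*(1/13018) - 4030/23079 = 269/6509 - 4030/23079 = -20023019/150221211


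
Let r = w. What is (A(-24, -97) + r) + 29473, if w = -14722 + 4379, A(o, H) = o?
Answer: 19106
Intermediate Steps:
w = -10343
r = -10343
(A(-24, -97) + r) + 29473 = (-24 - 10343) + 29473 = -10367 + 29473 = 19106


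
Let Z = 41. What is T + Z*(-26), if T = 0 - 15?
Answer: -1081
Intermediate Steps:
T = -15
T + Z*(-26) = -15 + 41*(-26) = -15 - 1066 = -1081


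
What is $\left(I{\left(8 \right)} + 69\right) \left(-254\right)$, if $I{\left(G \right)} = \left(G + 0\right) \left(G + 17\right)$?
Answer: $-68326$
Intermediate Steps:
$I{\left(G \right)} = G \left(17 + G\right)$
$\left(I{\left(8 \right)} + 69\right) \left(-254\right) = \left(8 \left(17 + 8\right) + 69\right) \left(-254\right) = \left(8 \cdot 25 + 69\right) \left(-254\right) = \left(200 + 69\right) \left(-254\right) = 269 \left(-254\right) = -68326$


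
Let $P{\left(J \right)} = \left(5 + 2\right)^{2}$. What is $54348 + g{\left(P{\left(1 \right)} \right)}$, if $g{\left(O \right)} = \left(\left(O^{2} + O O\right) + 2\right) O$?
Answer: $289744$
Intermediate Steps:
$P{\left(J \right)} = 49$ ($P{\left(J \right)} = 7^{2} = 49$)
$g{\left(O \right)} = O \left(2 + 2 O^{2}\right)$ ($g{\left(O \right)} = \left(\left(O^{2} + O^{2}\right) + 2\right) O = \left(2 O^{2} + 2\right) O = \left(2 + 2 O^{2}\right) O = O \left(2 + 2 O^{2}\right)$)
$54348 + g{\left(P{\left(1 \right)} \right)} = 54348 + 2 \cdot 49 \left(1 + 49^{2}\right) = 54348 + 2 \cdot 49 \left(1 + 2401\right) = 54348 + 2 \cdot 49 \cdot 2402 = 54348 + 235396 = 289744$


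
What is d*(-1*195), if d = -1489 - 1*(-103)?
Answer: 270270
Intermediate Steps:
d = -1386 (d = -1489 + 103 = -1386)
d*(-1*195) = -(-1386)*195 = -1386*(-195) = 270270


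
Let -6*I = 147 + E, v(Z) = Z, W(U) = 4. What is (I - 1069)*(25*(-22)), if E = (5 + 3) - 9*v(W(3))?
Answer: 1796575/3 ≈ 5.9886e+5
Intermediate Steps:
E = -28 (E = (5 + 3) - 9*4 = 8 - 36 = -28)
I = -119/6 (I = -(147 - 28)/6 = -⅙*119 = -119/6 ≈ -19.833)
(I - 1069)*(25*(-22)) = (-119/6 - 1069)*(25*(-22)) = -6533/6*(-550) = 1796575/3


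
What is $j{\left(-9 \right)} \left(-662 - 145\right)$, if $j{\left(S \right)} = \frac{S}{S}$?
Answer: $-807$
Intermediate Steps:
$j{\left(S \right)} = 1$
$j{\left(-9 \right)} \left(-662 - 145\right) = 1 \left(-662 - 145\right) = 1 \left(-807\right) = -807$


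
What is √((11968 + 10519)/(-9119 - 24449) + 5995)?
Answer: √422154677954/8392 ≈ 77.423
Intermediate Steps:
√((11968 + 10519)/(-9119 - 24449) + 5995) = √(22487/(-33568) + 5995) = √(22487*(-1/33568) + 5995) = √(-22487/33568 + 5995) = √(201217673/33568) = √422154677954/8392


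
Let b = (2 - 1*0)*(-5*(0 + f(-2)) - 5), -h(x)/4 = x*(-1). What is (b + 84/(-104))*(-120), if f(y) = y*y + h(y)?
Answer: -45540/13 ≈ -3503.1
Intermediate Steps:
h(x) = 4*x (h(x) = -4*x*(-1) = -(-4)*x = 4*x)
f(y) = y² + 4*y (f(y) = y*y + 4*y = y² + 4*y)
b = 30 (b = (2 - 1*0)*(-5*(0 - 2*(4 - 2)) - 5) = (2 + 0)*(-5*(0 - 2*2) - 5) = 2*(-5*(0 - 4) - 5) = 2*(-5*(-4) - 5) = 2*(20 - 5) = 2*15 = 30)
(b + 84/(-104))*(-120) = (30 + 84/(-104))*(-120) = (30 + 84*(-1/104))*(-120) = (30 - 21/26)*(-120) = (759/26)*(-120) = -45540/13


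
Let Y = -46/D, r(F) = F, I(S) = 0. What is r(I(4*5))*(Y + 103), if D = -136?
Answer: 0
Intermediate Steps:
Y = 23/68 (Y = -46/(-136) = -46*(-1/136) = 23/68 ≈ 0.33824)
r(I(4*5))*(Y + 103) = 0*(23/68 + 103) = 0*(7027/68) = 0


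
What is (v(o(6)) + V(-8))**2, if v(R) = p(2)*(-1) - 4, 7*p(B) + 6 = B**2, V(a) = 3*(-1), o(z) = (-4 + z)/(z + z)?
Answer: 2209/49 ≈ 45.082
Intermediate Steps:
o(z) = (-4 + z)/(2*z) (o(z) = (-4 + z)/((2*z)) = (-4 + z)*(1/(2*z)) = (-4 + z)/(2*z))
V(a) = -3
p(B) = -6/7 + B**2/7
v(R) = -26/7 (v(R) = (-6/7 + (1/7)*2**2)*(-1) - 4 = (-6/7 + (1/7)*4)*(-1) - 4 = (-6/7 + 4/7)*(-1) - 4 = -2/7*(-1) - 4 = 2/7 - 4 = -26/7)
(v(o(6)) + V(-8))**2 = (-26/7 - 3)**2 = (-47/7)**2 = 2209/49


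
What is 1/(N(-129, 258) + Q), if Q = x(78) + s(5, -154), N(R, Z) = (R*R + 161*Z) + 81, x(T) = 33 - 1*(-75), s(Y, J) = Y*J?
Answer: 1/57598 ≈ 1.7362e-5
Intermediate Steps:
s(Y, J) = J*Y
x(T) = 108 (x(T) = 33 + 75 = 108)
N(R, Z) = 81 + R**2 + 161*Z (N(R, Z) = (R**2 + 161*Z) + 81 = 81 + R**2 + 161*Z)
Q = -662 (Q = 108 - 154*5 = 108 - 770 = -662)
1/(N(-129, 258) + Q) = 1/((81 + (-129)**2 + 161*258) - 662) = 1/((81 + 16641 + 41538) - 662) = 1/(58260 - 662) = 1/57598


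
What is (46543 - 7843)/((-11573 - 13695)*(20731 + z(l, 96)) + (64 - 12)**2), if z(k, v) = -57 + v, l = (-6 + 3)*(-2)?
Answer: -9675/131203414 ≈ -7.3740e-5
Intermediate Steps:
l = 6 (l = -3*(-2) = 6)
(46543 - 7843)/((-11573 - 13695)*(20731 + z(l, 96)) + (64 - 12)**2) = (46543 - 7843)/((-11573 - 13695)*(20731 + (-57 + 96)) + (64 - 12)**2) = 38700/(-25268*(20731 + 39) + 52**2) = 38700/(-25268*20770 + 2704) = 38700/(-524816360 + 2704) = 38700/(-524813656) = 38700*(-1/524813656) = -9675/131203414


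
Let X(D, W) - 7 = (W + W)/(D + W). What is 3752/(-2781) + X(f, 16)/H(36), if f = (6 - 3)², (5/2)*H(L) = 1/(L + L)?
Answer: 20705252/13905 ≈ 1489.1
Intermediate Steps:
H(L) = 1/(5*L) (H(L) = 2/(5*(L + L)) = 2/(5*((2*L))) = 2*(1/(2*L))/5 = 1/(5*L))
f = 9 (f = 3² = 9)
X(D, W) = 7 + 2*W/(D + W) (X(D, W) = 7 + (W + W)/(D + W) = 7 + (2*W)/(D + W) = 7 + 2*W/(D + W))
3752/(-2781) + X(f, 16)/H(36) = 3752/(-2781) + ((7*9 + 9*16)/(9 + 16))/(((⅕)/36)) = 3752*(-1/2781) + ((63 + 144)/25)/(((⅕)*(1/36))) = -3752/2781 + ((1/25)*207)/(1/180) = -3752/2781 + (207/25)*180 = -3752/2781 + 7452/5 = 20705252/13905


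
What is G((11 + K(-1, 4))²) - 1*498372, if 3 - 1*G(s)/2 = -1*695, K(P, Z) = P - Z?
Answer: -496976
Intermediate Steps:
G(s) = 1396 (G(s) = 6 - (-2)*695 = 6 - 2*(-695) = 6 + 1390 = 1396)
G((11 + K(-1, 4))²) - 1*498372 = 1396 - 1*498372 = 1396 - 498372 = -496976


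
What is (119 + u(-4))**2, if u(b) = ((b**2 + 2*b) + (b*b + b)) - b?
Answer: 20449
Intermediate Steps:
u(b) = 2*b + 2*b**2 (u(b) = ((b**2 + 2*b) + (b**2 + b)) - b = ((b**2 + 2*b) + (b + b**2)) - b = (2*b**2 + 3*b) - b = 2*b + 2*b**2)
(119 + u(-4))**2 = (119 + 2*(-4)*(1 - 4))**2 = (119 + 2*(-4)*(-3))**2 = (119 + 24)**2 = 143**2 = 20449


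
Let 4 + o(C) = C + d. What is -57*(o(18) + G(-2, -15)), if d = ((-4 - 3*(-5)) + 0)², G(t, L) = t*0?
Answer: -7695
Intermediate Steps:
G(t, L) = 0
d = 121 (d = ((-4 + 15) + 0)² = (11 + 0)² = 11² = 121)
o(C) = 117 + C (o(C) = -4 + (C + 121) = -4 + (121 + C) = 117 + C)
-57*(o(18) + G(-2, -15)) = -57*((117 + 18) + 0) = -57*(135 + 0) = -57*135 = -7695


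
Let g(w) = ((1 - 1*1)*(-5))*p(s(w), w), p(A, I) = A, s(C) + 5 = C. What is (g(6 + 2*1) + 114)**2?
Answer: 12996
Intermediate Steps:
s(C) = -5 + C
g(w) = 0 (g(w) = ((1 - 1*1)*(-5))*(-5 + w) = ((1 - 1)*(-5))*(-5 + w) = (0*(-5))*(-5 + w) = 0*(-5 + w) = 0)
(g(6 + 2*1) + 114)**2 = (0 + 114)**2 = 114**2 = 12996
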